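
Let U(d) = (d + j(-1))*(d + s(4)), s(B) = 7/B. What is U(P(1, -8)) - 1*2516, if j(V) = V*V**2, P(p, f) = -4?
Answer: -10019/4 ≈ -2504.8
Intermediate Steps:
j(V) = V**3
U(d) = (-1 + d)*(7/4 + d) (U(d) = (d + (-1)**3)*(d + 7/4) = (d - 1)*(d + 7*(1/4)) = (-1 + d)*(d + 7/4) = (-1 + d)*(7/4 + d))
U(P(1, -8)) - 1*2516 = (-7/4 + (-4)**2 + (3/4)*(-4)) - 1*2516 = (-7/4 + 16 - 3) - 2516 = 45/4 - 2516 = -10019/4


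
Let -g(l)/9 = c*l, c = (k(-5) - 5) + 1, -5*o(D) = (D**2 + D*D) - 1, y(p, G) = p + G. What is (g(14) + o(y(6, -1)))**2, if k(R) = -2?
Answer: 13920361/25 ≈ 5.5681e+5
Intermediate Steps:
y(p, G) = G + p
o(D) = 1/5 - 2*D**2/5 (o(D) = -((D**2 + D*D) - 1)/5 = -((D**2 + D**2) - 1)/5 = -(2*D**2 - 1)/5 = -(-1 + 2*D**2)/5 = 1/5 - 2*D**2/5)
c = -6 (c = (-2 - 5) + 1 = -7 + 1 = -6)
g(l) = 54*l (g(l) = -(-54)*l = 54*l)
(g(14) + o(y(6, -1)))**2 = (54*14 + (1/5 - 2*(-1 + 6)**2/5))**2 = (756 + (1/5 - 2/5*5**2))**2 = (756 + (1/5 - 2/5*25))**2 = (756 + (1/5 - 10))**2 = (756 - 49/5)**2 = (3731/5)**2 = 13920361/25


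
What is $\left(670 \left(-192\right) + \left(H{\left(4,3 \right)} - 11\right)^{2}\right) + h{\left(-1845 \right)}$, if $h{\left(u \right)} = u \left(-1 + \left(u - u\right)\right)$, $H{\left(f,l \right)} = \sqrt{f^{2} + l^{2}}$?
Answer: $-126759$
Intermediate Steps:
$h{\left(u \right)} = - u$ ($h{\left(u \right)} = u \left(-1 + 0\right) = u \left(-1\right) = - u$)
$\left(670 \left(-192\right) + \left(H{\left(4,3 \right)} - 11\right)^{2}\right) + h{\left(-1845 \right)} = \left(670 \left(-192\right) + \left(\sqrt{4^{2} + 3^{2}} - 11\right)^{2}\right) - -1845 = \left(-128640 + \left(\sqrt{16 + 9} - 11\right)^{2}\right) + 1845 = \left(-128640 + \left(\sqrt{25} - 11\right)^{2}\right) + 1845 = \left(-128640 + \left(5 - 11\right)^{2}\right) + 1845 = \left(-128640 + \left(-6\right)^{2}\right) + 1845 = \left(-128640 + 36\right) + 1845 = -128604 + 1845 = -126759$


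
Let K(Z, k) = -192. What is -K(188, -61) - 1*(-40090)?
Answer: 40282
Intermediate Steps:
-K(188, -61) - 1*(-40090) = -1*(-192) - 1*(-40090) = 192 + 40090 = 40282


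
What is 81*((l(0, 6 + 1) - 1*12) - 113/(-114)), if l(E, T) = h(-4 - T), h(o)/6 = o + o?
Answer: -440181/38 ≈ -11584.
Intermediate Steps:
h(o) = 12*o (h(o) = 6*(o + o) = 6*(2*o) = 12*o)
l(E, T) = -48 - 12*T (l(E, T) = 12*(-4 - T) = -48 - 12*T)
81*((l(0, 6 + 1) - 1*12) - 113/(-114)) = 81*(((-48 - 12*(6 + 1)) - 1*12) - 113/(-114)) = 81*(((-48 - 12*7) - 12) - 113*(-1/114)) = 81*(((-48 - 84) - 12) + 113/114) = 81*((-132 - 12) + 113/114) = 81*(-144 + 113/114) = 81*(-16303/114) = -440181/38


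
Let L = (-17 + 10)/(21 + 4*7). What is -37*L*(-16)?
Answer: -592/7 ≈ -84.571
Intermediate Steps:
L = -1/7 (L = -7/(21 + 28) = -7/49 = -7*1/49 = -1/7 ≈ -0.14286)
-37*L*(-16) = -37*(-1/7)*(-16) = (37/7)*(-16) = -592/7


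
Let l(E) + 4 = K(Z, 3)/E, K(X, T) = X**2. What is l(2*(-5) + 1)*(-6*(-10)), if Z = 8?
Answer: -2000/3 ≈ -666.67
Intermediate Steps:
l(E) = -4 + 64/E (l(E) = -4 + 8**2/E = -4 + 64/E)
l(2*(-5) + 1)*(-6*(-10)) = (-4 + 64/(2*(-5) + 1))*(-6*(-10)) = (-4 + 64/(-10 + 1))*60 = (-4 + 64/(-9))*60 = (-4 + 64*(-1/9))*60 = (-4 - 64/9)*60 = -100/9*60 = -2000/3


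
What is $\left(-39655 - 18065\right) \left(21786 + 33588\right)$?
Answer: $-3196187280$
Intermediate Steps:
$\left(-39655 - 18065\right) \left(21786 + 33588\right) = \left(-57720\right) 55374 = -3196187280$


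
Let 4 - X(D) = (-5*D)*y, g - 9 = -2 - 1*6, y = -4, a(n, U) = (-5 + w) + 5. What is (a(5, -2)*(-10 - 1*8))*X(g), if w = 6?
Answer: 1728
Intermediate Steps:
a(n, U) = 6 (a(n, U) = (-5 + 6) + 5 = 1 + 5 = 6)
g = 1 (g = 9 + (-2 - 1*6) = 9 + (-2 - 6) = 9 - 8 = 1)
X(D) = 4 - 20*D (X(D) = 4 - (-5*D)*(-4) = 4 - 20*D)
(a(5, -2)*(-10 - 1*8))*X(g) = (6*(-10 - 1*8))*(4 - 20*1) = (6*(-10 - 8))*(4 - 20) = (6*(-18))*(-16) = -108*(-16) = 1728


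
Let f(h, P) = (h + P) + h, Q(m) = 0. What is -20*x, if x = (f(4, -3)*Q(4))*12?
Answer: 0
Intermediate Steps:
f(h, P) = P + 2*h (f(h, P) = (P + h) + h = P + 2*h)
x = 0 (x = ((-3 + 2*4)*0)*12 = ((-3 + 8)*0)*12 = (5*0)*12 = 0*12 = 0)
-20*x = -20*0 = 0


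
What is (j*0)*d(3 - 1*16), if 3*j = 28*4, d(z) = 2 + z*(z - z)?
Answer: 0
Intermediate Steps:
d(z) = 2 (d(z) = 2 + z*0 = 2 + 0 = 2)
j = 112/3 (j = (28*4)/3 = (⅓)*112 = 112/3 ≈ 37.333)
(j*0)*d(3 - 1*16) = ((112/3)*0)*2 = 0*2 = 0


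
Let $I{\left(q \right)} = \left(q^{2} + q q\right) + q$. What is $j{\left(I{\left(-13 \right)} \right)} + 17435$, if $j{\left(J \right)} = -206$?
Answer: $17229$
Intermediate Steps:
$I{\left(q \right)} = q + 2 q^{2}$ ($I{\left(q \right)} = \left(q^{2} + q^{2}\right) + q = 2 q^{2} + q = q + 2 q^{2}$)
$j{\left(I{\left(-13 \right)} \right)} + 17435 = -206 + 17435 = 17229$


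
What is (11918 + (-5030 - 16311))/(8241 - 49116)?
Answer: 3141/13625 ≈ 0.23053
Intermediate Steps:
(11918 + (-5030 - 16311))/(8241 - 49116) = (11918 - 21341)/(-40875) = -9423*(-1/40875) = 3141/13625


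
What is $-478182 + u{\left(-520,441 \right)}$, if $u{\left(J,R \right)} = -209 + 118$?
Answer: $-478273$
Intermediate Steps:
$u{\left(J,R \right)} = -91$
$-478182 + u{\left(-520,441 \right)} = -478182 - 91 = -478273$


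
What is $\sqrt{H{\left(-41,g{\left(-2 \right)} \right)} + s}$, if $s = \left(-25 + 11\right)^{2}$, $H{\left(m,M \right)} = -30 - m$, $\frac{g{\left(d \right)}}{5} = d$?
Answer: $3 \sqrt{23} \approx 14.387$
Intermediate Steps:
$g{\left(d \right)} = 5 d$
$s = 196$ ($s = \left(-14\right)^{2} = 196$)
$\sqrt{H{\left(-41,g{\left(-2 \right)} \right)} + s} = \sqrt{\left(-30 - -41\right) + 196} = \sqrt{\left(-30 + 41\right) + 196} = \sqrt{11 + 196} = \sqrt{207} = 3 \sqrt{23}$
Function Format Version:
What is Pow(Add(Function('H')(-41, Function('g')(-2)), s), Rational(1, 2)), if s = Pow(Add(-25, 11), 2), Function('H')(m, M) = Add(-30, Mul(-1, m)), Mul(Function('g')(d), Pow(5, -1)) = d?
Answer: Mul(3, Pow(23, Rational(1, 2))) ≈ 14.387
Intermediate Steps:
Function('g')(d) = Mul(5, d)
s = 196 (s = Pow(-14, 2) = 196)
Pow(Add(Function('H')(-41, Function('g')(-2)), s), Rational(1, 2)) = Pow(Add(Add(-30, Mul(-1, -41)), 196), Rational(1, 2)) = Pow(Add(Add(-30, 41), 196), Rational(1, 2)) = Pow(Add(11, 196), Rational(1, 2)) = Pow(207, Rational(1, 2)) = Mul(3, Pow(23, Rational(1, 2)))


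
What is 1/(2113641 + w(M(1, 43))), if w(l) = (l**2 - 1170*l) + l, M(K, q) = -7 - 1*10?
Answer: 1/2133803 ≈ 4.6865e-7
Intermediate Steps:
M(K, q) = -17 (M(K, q) = -7 - 10 = -17)
w(l) = l**2 - 1169*l
1/(2113641 + w(M(1, 43))) = 1/(2113641 - 17*(-1169 - 17)) = 1/(2113641 - 17*(-1186)) = 1/(2113641 + 20162) = 1/2133803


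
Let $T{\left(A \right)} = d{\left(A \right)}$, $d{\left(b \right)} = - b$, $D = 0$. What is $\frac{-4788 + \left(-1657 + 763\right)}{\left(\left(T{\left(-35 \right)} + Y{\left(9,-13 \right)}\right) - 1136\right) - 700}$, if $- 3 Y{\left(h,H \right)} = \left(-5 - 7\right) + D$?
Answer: $\frac{1894}{599} \approx 3.1619$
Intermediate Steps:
$Y{\left(h,H \right)} = 4$ ($Y{\left(h,H \right)} = - \frac{\left(-5 - 7\right) + 0}{3} = - \frac{-12 + 0}{3} = \left(- \frac{1}{3}\right) \left(-12\right) = 4$)
$T{\left(A \right)} = - A$
$\frac{-4788 + \left(-1657 + 763\right)}{\left(\left(T{\left(-35 \right)} + Y{\left(9,-13 \right)}\right) - 1136\right) - 700} = \frac{-4788 + \left(-1657 + 763\right)}{\left(\left(\left(-1\right) \left(-35\right) + 4\right) - 1136\right) - 700} = \frac{-4788 - 894}{\left(\left(35 + 4\right) - 1136\right) - 700} = - \frac{5682}{\left(39 - 1136\right) - 700} = - \frac{5682}{-1097 - 700} = - \frac{5682}{-1797} = \left(-5682\right) \left(- \frac{1}{1797}\right) = \frac{1894}{599}$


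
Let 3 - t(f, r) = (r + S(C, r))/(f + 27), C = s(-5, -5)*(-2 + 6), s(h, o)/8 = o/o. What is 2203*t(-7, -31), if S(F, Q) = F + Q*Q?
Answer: -993553/10 ≈ -99355.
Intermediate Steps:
s(h, o) = 8 (s(h, o) = 8*(o/o) = 8*1 = 8)
C = 32 (C = 8*(-2 + 6) = 8*4 = 32)
S(F, Q) = F + Q²
t(f, r) = 3 - (32 + r + r²)/(27 + f) (t(f, r) = 3 - (r + (32 + r²))/(f + 27) = 3 - (32 + r + r²)/(27 + f))
2203*t(-7, -31) = 2203*((49 - 1*(-31) - 1*(-31)² + 3*(-7))/(27 - 7)) = 2203*((49 + 31 - 1*961 - 21)/20) = 2203*((49 + 31 - 961 - 21)/20) = 2203*((1/20)*(-902)) = 2203*(-451/10) = -993553/10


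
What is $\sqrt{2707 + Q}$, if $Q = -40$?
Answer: $\sqrt{2667} \approx 51.643$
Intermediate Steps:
$\sqrt{2707 + Q} = \sqrt{2707 - 40} = \sqrt{2667}$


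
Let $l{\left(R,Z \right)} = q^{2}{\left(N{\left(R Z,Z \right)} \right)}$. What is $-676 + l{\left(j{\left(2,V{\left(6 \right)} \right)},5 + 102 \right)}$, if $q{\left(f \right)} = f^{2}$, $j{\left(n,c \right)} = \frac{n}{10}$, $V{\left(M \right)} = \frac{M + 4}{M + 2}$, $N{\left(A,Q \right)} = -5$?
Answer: $-51$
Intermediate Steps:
$V{\left(M \right)} = \frac{4 + M}{2 + M}$
$j{\left(n,c \right)} = \frac{n}{10}$ ($j{\left(n,c \right)} = n \frac{1}{10} = \frac{n}{10}$)
$l{\left(R,Z \right)} = 625$ ($l{\left(R,Z \right)} = \left(\left(-5\right)^{2}\right)^{2} = 25^{2} = 625$)
$-676 + l{\left(j{\left(2,V{\left(6 \right)} \right)},5 + 102 \right)} = -676 + 625 = -51$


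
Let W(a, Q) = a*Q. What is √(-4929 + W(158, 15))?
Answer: I*√2559 ≈ 50.587*I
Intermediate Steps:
W(a, Q) = Q*a
√(-4929 + W(158, 15)) = √(-4929 + 15*158) = √(-4929 + 2370) = √(-2559) = I*√2559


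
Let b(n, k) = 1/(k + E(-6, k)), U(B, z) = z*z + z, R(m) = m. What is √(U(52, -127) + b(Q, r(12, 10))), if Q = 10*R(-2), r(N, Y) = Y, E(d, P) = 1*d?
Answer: 253/2 ≈ 126.50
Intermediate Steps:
E(d, P) = d
U(B, z) = z + z² (U(B, z) = z² + z = z + z²)
Q = -20 (Q = 10*(-2) = -20)
b(n, k) = 1/(-6 + k) (b(n, k) = 1/(k - 6) = 1/(-6 + k))
√(U(52, -127) + b(Q, r(12, 10))) = √(-127*(1 - 127) + 1/(-6 + 10)) = √(-127*(-126) + 1/4) = √(16002 + ¼) = √(64009/4) = 253/2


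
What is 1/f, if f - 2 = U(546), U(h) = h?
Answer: 1/548 ≈ 0.0018248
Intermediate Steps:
f = 548 (f = 2 + 546 = 548)
1/f = 1/548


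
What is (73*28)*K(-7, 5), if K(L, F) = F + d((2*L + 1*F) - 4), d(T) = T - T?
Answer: 10220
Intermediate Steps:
d(T) = 0
K(L, F) = F (K(L, F) = F + 0 = F)
(73*28)*K(-7, 5) = (73*28)*5 = 2044*5 = 10220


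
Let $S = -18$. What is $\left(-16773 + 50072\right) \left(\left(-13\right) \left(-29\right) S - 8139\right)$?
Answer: $-496987575$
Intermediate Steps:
$\left(-16773 + 50072\right) \left(\left(-13\right) \left(-29\right) S - 8139\right) = \left(-16773 + 50072\right) \left(\left(-13\right) \left(-29\right) \left(-18\right) - 8139\right) = 33299 \left(377 \left(-18\right) - 8139\right) = 33299 \left(-6786 - 8139\right) = 33299 \left(-14925\right) = -496987575$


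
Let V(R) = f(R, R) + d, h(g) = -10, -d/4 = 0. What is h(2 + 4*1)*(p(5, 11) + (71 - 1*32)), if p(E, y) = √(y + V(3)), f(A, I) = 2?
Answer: -390 - 10*√13 ≈ -426.06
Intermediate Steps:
d = 0 (d = -4*0 = 0)
V(R) = 2 (V(R) = 2 + 0 = 2)
p(E, y) = √(2 + y) (p(E, y) = √(y + 2) = √(2 + y))
h(2 + 4*1)*(p(5, 11) + (71 - 1*32)) = -10*(√(2 + 11) + (71 - 1*32)) = -10*(√13 + (71 - 32)) = -10*(√13 + 39) = -10*(39 + √13) = -390 - 10*√13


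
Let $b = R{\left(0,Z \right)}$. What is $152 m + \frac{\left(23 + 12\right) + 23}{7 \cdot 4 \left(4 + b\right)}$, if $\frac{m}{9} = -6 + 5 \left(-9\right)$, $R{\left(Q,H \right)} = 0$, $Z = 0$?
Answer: $- \frac{3906979}{56} \approx -69768.0$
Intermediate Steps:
$b = 0$
$m = -459$ ($m = 9 \left(-6 + 5 \left(-9\right)\right) = 9 \left(-6 - 45\right) = 9 \left(-51\right) = -459$)
$152 m + \frac{\left(23 + 12\right) + 23}{7 \cdot 4 \left(4 + b\right)} = 152 \left(-459\right) + \frac{\left(23 + 12\right) + 23}{7 \cdot 4 \left(4 + 0\right)} = -69768 + \frac{35 + 23}{28 \cdot 4} = -69768 + \frac{58}{112} = -69768 + 58 \cdot \frac{1}{112} = -69768 + \frac{29}{56} = - \frac{3906979}{56}$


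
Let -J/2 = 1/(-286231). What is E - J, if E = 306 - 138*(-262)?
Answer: 10436554720/286231 ≈ 36462.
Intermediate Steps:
J = 2/286231 (J = -2/(-286231) = -2*(-1/286231) = 2/286231 ≈ 6.9874e-6)
E = 36462 (E = 306 + 36156 = 36462)
E - J = 36462 - 1*2/286231 = 36462 - 2/286231 = 10436554720/286231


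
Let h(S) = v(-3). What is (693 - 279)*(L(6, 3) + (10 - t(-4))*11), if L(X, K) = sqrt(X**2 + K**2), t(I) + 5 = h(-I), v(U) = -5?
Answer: 91080 + 1242*sqrt(5) ≈ 93857.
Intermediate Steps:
h(S) = -5
t(I) = -10 (t(I) = -5 - 5 = -10)
L(X, K) = sqrt(K**2 + X**2)
(693 - 279)*(L(6, 3) + (10 - t(-4))*11) = (693 - 279)*(sqrt(3**2 + 6**2) + (10 - 1*(-10))*11) = 414*(sqrt(9 + 36) + (10 + 10)*11) = 414*(sqrt(45) + 20*11) = 414*(3*sqrt(5) + 220) = 414*(220 + 3*sqrt(5)) = 91080 + 1242*sqrt(5)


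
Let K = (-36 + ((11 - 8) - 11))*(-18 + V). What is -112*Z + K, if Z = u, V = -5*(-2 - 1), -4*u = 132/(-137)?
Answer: 14388/137 ≈ 105.02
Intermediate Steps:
u = 33/137 (u = -33/(-137) = -33*(-1)/137 = -¼*(-132/137) = 33/137 ≈ 0.24088)
V = 15 (V = -5*(-3) = 15)
Z = 33/137 ≈ 0.24088
K = 132 (K = (-36 + ((11 - 8) - 11))*(-18 + 15) = (-36 + (3 - 11))*(-3) = (-36 - 8)*(-3) = -44*(-3) = 132)
-112*Z + K = -112*33/137 + 132 = -3696/137 + 132 = 14388/137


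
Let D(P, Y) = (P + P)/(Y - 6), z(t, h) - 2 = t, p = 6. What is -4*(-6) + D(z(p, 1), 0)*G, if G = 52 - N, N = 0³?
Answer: -344/3 ≈ -114.67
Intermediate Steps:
N = 0
z(t, h) = 2 + t
D(P, Y) = 2*P/(-6 + Y) (D(P, Y) = (2*P)/(-6 + Y) = 2*P/(-6 + Y))
G = 52 (G = 52 - 1*0 = 52 + 0 = 52)
-4*(-6) + D(z(p, 1), 0)*G = -4*(-6) + (2*(2 + 6)/(-6 + 0))*52 = 24 + (2*8/(-6))*52 = 24 + (2*8*(-⅙))*52 = 24 - 8/3*52 = 24 - 416/3 = -344/3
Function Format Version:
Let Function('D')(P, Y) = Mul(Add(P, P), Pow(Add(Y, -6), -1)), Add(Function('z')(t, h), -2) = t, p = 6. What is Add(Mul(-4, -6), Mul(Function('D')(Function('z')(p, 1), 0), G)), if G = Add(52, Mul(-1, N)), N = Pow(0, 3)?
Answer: Rational(-344, 3) ≈ -114.67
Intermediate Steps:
N = 0
Function('z')(t, h) = Add(2, t)
Function('D')(P, Y) = Mul(2, P, Pow(Add(-6, Y), -1)) (Function('D')(P, Y) = Mul(Mul(2, P), Pow(Add(-6, Y), -1)) = Mul(2, P, Pow(Add(-6, Y), -1)))
G = 52 (G = Add(52, Mul(-1, 0)) = Add(52, 0) = 52)
Add(Mul(-4, -6), Mul(Function('D')(Function('z')(p, 1), 0), G)) = Add(Mul(-4, -6), Mul(Mul(2, Add(2, 6), Pow(Add(-6, 0), -1)), 52)) = Add(24, Mul(Mul(2, 8, Pow(-6, -1)), 52)) = Add(24, Mul(Mul(2, 8, Rational(-1, 6)), 52)) = Add(24, Mul(Rational(-8, 3), 52)) = Add(24, Rational(-416, 3)) = Rational(-344, 3)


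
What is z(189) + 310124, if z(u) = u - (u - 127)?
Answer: 310251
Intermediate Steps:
z(u) = 127 (z(u) = u - (-127 + u) = u + (127 - u) = 127)
z(189) + 310124 = 127 + 310124 = 310251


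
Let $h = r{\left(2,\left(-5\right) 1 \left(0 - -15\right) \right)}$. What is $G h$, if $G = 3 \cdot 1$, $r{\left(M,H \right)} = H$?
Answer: $-225$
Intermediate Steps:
$G = 3$
$h = -75$ ($h = \left(-5\right) 1 \left(0 - -15\right) = - 5 \left(0 + 15\right) = \left(-5\right) 15 = -75$)
$G h = 3 \left(-75\right) = -225$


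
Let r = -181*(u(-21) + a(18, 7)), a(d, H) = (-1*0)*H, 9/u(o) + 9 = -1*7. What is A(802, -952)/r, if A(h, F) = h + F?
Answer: -800/543 ≈ -1.4733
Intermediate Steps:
u(o) = -9/16 (u(o) = 9/(-9 - 1*7) = 9/(-9 - 7) = 9/(-16) = 9*(-1/16) = -9/16)
A(h, F) = F + h
a(d, H) = 0 (a(d, H) = 0*H = 0)
r = 1629/16 (r = -181*(-9/16 + 0) = -181*(-9/16) = 1629/16 ≈ 101.81)
A(802, -952)/r = (-952 + 802)/(1629/16) = -150*16/1629 = -800/543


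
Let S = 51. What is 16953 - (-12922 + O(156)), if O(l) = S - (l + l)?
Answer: 30136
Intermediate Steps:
O(l) = 51 - 2*l (O(l) = 51 - (l + l) = 51 - 2*l)
16953 - (-12922 + O(156)) = 16953 - (-12922 + (51 - 2*156)) = 16953 - (-12922 + (51 - 312)) = 16953 - (-12922 - 261) = 16953 - 1*(-13183) = 16953 + 13183 = 30136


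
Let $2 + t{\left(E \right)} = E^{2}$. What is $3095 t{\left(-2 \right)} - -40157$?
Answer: $46347$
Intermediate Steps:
$t{\left(E \right)} = -2 + E^{2}$
$3095 t{\left(-2 \right)} - -40157 = 3095 \left(-2 + \left(-2\right)^{2}\right) - -40157 = 3095 \left(-2 + 4\right) + 40157 = 3095 \cdot 2 + 40157 = 6190 + 40157 = 46347$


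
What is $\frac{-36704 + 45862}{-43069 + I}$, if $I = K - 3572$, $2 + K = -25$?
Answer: $- \frac{4579}{23334} \approx -0.19624$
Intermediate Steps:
$K = -27$ ($K = -2 - 25 = -27$)
$I = -3599$ ($I = -27 - 3572 = -3599$)
$\frac{-36704 + 45862}{-43069 + I} = \frac{-36704 + 45862}{-43069 - 3599} = \frac{9158}{-46668} = 9158 \left(- \frac{1}{46668}\right) = - \frac{4579}{23334}$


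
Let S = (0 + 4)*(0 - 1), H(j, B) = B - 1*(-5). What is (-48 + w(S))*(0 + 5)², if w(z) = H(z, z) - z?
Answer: -1075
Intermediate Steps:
H(j, B) = 5 + B (H(j, B) = B + 5 = 5 + B)
S = -4 (S = 4*(-1) = -4)
w(z) = 5 (w(z) = (5 + z) - z = 5)
(-48 + w(S))*(0 + 5)² = (-48 + 5)*(0 + 5)² = -43*5² = -43*25 = -1075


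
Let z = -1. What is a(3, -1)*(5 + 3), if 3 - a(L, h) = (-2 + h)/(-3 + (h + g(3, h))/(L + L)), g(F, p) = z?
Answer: 84/5 ≈ 16.800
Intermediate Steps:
g(F, p) = -1
a(L, h) = 3 - (-2 + h)/(-3 + (-1 + h)/(2*L)) (a(L, h) = 3 - (-2 + h)/(-3 + (h - 1)/(L + L)) = 3 - (-2 + h)/(-3 + (-1 + h)/((2*L))) = 3 - (-2 + h)/(-3 + (-1 + h)*(1/(2*L))) = 3 - (-2 + h)/(-3 + (-1 + h)/(2*L)))
a(3, -1)*(5 + 3) = ((3 - 3*(-1) + 14*3 + 2*3*(-1))/(1 - 1*(-1) + 6*3))*(5 + 3) = ((3 + 3 + 42 - 6)/(1 + 1 + 18))*8 = (42/20)*8 = ((1/20)*42)*8 = (21/10)*8 = 84/5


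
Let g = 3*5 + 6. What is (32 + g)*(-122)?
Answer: -6466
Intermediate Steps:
g = 21 (g = 15 + 6 = 21)
(32 + g)*(-122) = (32 + 21)*(-122) = 53*(-122) = -6466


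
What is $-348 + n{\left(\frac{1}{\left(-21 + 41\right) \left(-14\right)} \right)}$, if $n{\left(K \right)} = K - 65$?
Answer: $- \frac{115641}{280} \approx -413.0$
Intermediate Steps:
$n{\left(K \right)} = -65 + K$
$-348 + n{\left(\frac{1}{\left(-21 + 41\right) \left(-14\right)} \right)} = -348 - \left(65 - \frac{1}{\left(-21 + 41\right) \left(-14\right)}\right) = -348 - \left(65 - \frac{1}{20} \left(- \frac{1}{14}\right)\right) = -348 + \left(-65 + \frac{1}{20} \left(- \frac{1}{14}\right)\right) = -348 - \frac{18201}{280} = - \frac{115641}{280}$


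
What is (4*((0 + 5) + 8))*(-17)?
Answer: -884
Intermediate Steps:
(4*((0 + 5) + 8))*(-17) = (4*(5 + 8))*(-17) = (4*13)*(-17) = 52*(-17) = -884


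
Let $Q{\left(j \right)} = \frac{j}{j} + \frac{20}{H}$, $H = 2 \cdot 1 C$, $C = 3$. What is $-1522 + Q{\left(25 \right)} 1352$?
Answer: $\frac{13010}{3} \approx 4336.7$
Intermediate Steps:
$H = 6$ ($H = 2 \cdot 1 \cdot 3 = 2 \cdot 3 = 6$)
$Q{\left(j \right)} = \frac{13}{3}$ ($Q{\left(j \right)} = \frac{j}{j} + \frac{20}{6} = 1 + 20 \cdot \frac{1}{6} = 1 + \frac{10}{3} = \frac{13}{3}$)
$-1522 + Q{\left(25 \right)} 1352 = -1522 + \frac{13}{3} \cdot 1352 = -1522 + \frac{17576}{3} = \frac{13010}{3}$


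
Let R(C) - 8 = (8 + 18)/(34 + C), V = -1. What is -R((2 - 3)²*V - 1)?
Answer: -141/16 ≈ -8.8125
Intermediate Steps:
R(C) = 8 + 26/(34 + C) (R(C) = 8 + (8 + 18)/(34 + C) = 8 + 26/(34 + C))
-R((2 - 3)²*V - 1) = -2*(149 + 4*((2 - 3)²*(-1) - 1))/(34 + ((2 - 3)²*(-1) - 1)) = -2*(149 + 4*((-1)²*(-1) - 1))/(34 + ((-1)²*(-1) - 1)) = -2*(149 + 4*(1*(-1) - 1))/(34 + (1*(-1) - 1)) = -2*(149 + 4*(-1 - 1))/(34 + (-1 - 1)) = -2*(149 + 4*(-2))/(34 - 2) = -2*(149 - 8)/32 = -2*141/32 = -1*141/16 = -141/16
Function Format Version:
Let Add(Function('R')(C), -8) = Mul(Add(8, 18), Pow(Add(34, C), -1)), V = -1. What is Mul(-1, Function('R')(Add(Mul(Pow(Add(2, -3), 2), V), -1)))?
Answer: Rational(-141, 16) ≈ -8.8125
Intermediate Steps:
Function('R')(C) = Add(8, Mul(26, Pow(Add(34, C), -1))) (Function('R')(C) = Add(8, Mul(Add(8, 18), Pow(Add(34, C), -1))) = Add(8, Mul(26, Pow(Add(34, C), -1))))
Mul(-1, Function('R')(Add(Mul(Pow(Add(2, -3), 2), V), -1))) = Mul(-1, Mul(2, Pow(Add(34, Add(Mul(Pow(Add(2, -3), 2), -1), -1)), -1), Add(149, Mul(4, Add(Mul(Pow(Add(2, -3), 2), -1), -1))))) = Mul(-1, Mul(2, Pow(Add(34, Add(Mul(Pow(-1, 2), -1), -1)), -1), Add(149, Mul(4, Add(Mul(Pow(-1, 2), -1), -1))))) = Mul(-1, Mul(2, Pow(Add(34, Add(Mul(1, -1), -1)), -1), Add(149, Mul(4, Add(Mul(1, -1), -1))))) = Mul(-1, Mul(2, Pow(Add(34, Add(-1, -1)), -1), Add(149, Mul(4, Add(-1, -1))))) = Mul(-1, Mul(2, Pow(Add(34, -2), -1), Add(149, Mul(4, -2)))) = Mul(-1, Mul(2, Pow(32, -1), Add(149, -8))) = Mul(-1, Mul(2, Rational(1, 32), 141)) = Mul(-1, Rational(141, 16)) = Rational(-141, 16)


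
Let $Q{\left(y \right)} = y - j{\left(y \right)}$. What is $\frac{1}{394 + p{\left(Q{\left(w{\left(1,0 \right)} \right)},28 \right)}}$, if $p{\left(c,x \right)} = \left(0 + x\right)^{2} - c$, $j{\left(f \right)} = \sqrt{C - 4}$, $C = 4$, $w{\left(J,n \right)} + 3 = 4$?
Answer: $\frac{1}{1177} \approx 0.00084962$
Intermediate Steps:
$w{\left(J,n \right)} = 1$ ($w{\left(J,n \right)} = -3 + 4 = 1$)
$j{\left(f \right)} = 0$ ($j{\left(f \right)} = \sqrt{4 - 4} = \sqrt{0} = 0$)
$Q{\left(y \right)} = y$ ($Q{\left(y \right)} = y - 0 = y + 0 = y$)
$p{\left(c,x \right)} = x^{2} - c$
$\frac{1}{394 + p{\left(Q{\left(w{\left(1,0 \right)} \right)},28 \right)}} = \frac{1}{394 + \left(28^{2} - 1\right)} = \frac{1}{394 + \left(784 - 1\right)} = \frac{1}{394 + 783} = \frac{1}{1177}$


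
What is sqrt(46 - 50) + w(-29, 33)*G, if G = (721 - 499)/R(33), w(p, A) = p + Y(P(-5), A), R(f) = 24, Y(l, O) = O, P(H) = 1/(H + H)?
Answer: 37 + 2*I ≈ 37.0 + 2.0*I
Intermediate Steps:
P(H) = 1/(2*H)
w(p, A) = A + p (w(p, A) = p + A = A + p)
G = 37/4 (G = (721 - 499)/24 = 222*(1/24) = 37/4 ≈ 9.2500)
sqrt(46 - 50) + w(-29, 33)*G = sqrt(46 - 50) + (33 - 29)*(37/4) = sqrt(-4) + 4*(37/4) = 2*I + 37 = 37 + 2*I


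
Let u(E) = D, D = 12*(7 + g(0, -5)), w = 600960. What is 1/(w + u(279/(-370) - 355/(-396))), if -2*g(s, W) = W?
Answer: 1/601074 ≈ 1.6637e-6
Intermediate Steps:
g(s, W) = -W/2
D = 114 (D = 12*(7 - 1/2*(-5)) = 12*(7 + 5/2) = 12*(19/2) = 114)
u(E) = 114
1/(w + u(279/(-370) - 355/(-396))) = 1/(600960 + 114) = 1/601074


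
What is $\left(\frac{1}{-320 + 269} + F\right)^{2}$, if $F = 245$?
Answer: $\frac{156100036}{2601} \approx 60015.0$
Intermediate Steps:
$\left(\frac{1}{-320 + 269} + F\right)^{2} = \left(\frac{1}{-320 + 269} + 245\right)^{2} = \left(\frac{1}{-51} + 245\right)^{2} = \left(- \frac{1}{51} + 245\right)^{2} = \left(\frac{12494}{51}\right)^{2} = \frac{156100036}{2601}$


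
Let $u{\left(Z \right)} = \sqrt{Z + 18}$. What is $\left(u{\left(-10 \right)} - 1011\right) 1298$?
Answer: $-1312278 + 2596 \sqrt{2} \approx -1.3086 \cdot 10^{6}$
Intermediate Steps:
$u{\left(Z \right)} = \sqrt{18 + Z}$
$\left(u{\left(-10 \right)} - 1011\right) 1298 = \left(\sqrt{18 - 10} - 1011\right) 1298 = \left(\sqrt{8} - 1011\right) 1298 = \left(2 \sqrt{2} - 1011\right) 1298 = \left(-1011 + 2 \sqrt{2}\right) 1298 = -1312278 + 2596 \sqrt{2}$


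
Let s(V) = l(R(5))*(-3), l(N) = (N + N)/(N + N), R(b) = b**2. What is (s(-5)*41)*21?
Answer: -2583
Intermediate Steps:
l(N) = 1 (l(N) = (2*N)/((2*N)) = (2*N)*(1/(2*N)) = 1)
s(V) = -3 (s(V) = 1*(-3) = -3)
(s(-5)*41)*21 = -3*41*21 = -123*21 = -2583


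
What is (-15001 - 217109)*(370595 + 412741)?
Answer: -181820118960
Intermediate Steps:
(-15001 - 217109)*(370595 + 412741) = -232110*783336 = -181820118960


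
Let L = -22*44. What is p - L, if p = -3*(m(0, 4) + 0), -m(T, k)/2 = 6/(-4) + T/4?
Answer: 959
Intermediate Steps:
m(T, k) = 3 - T/2 (m(T, k) = -2*(6/(-4) + T/4) = -2*(6*(-1/4) + T*(1/4)) = -2*(-3/2 + T/4) = 3 - T/2)
L = -968
p = -9 (p = -3*((3 - 1/2*0) + 0) = -3*((3 + 0) + 0) = -3*(3 + 0) = -3*3 = -9)
p - L = -9 - 1*(-968) = -9 + 968 = 959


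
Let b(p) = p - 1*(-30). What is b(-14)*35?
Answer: 560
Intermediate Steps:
b(p) = 30 + p (b(p) = p + 30 = 30 + p)
b(-14)*35 = (30 - 14)*35 = 16*35 = 560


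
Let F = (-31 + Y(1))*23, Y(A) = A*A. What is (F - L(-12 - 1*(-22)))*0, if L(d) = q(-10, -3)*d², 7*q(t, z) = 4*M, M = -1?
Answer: 0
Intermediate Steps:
q(t, z) = -4/7 (q(t, z) = (4*(-1))/7 = (⅐)*(-4) = -4/7)
Y(A) = A²
F = -690 (F = (-31 + 1²)*23 = (-31 + 1)*23 = -30*23 = -690)
L(d) = -4*d²/7
(F - L(-12 - 1*(-22)))*0 = (-690 - (-4)*(-12 - 1*(-22))²/7)*0 = (-690 - (-4)*(-12 + 22)²/7)*0 = (-690 - (-4)*10²/7)*0 = (-690 - (-4)*100/7)*0 = (-690 - 1*(-400/7))*0 = (-690 + 400/7)*0 = -4430/7*0 = 0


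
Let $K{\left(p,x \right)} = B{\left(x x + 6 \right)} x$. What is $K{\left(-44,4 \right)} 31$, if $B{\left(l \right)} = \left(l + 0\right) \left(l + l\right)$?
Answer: $120032$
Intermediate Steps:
$B{\left(l \right)} = 2 l^{2}$ ($B{\left(l \right)} = l 2 l = 2 l^{2}$)
$K{\left(p,x \right)} = 2 x \left(6 + x^{2}\right)^{2}$ ($K{\left(p,x \right)} = 2 \left(x x + 6\right)^{2} x = 2 \left(x^{2} + 6\right)^{2} x = 2 \left(6 + x^{2}\right)^{2} x = 2 x \left(6 + x^{2}\right)^{2}$)
$K{\left(-44,4 \right)} 31 = 2 \cdot 4 \left(6 + 4^{2}\right)^{2} \cdot 31 = 2 \cdot 4 \left(6 + 16\right)^{2} \cdot 31 = 2 \cdot 4 \cdot 22^{2} \cdot 31 = 2 \cdot 4 \cdot 484 \cdot 31 = 3872 \cdot 31 = 120032$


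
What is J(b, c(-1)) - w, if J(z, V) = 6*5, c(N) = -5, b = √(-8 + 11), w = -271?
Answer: 301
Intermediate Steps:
b = √3 ≈ 1.7320
J(z, V) = 30
J(b, c(-1)) - w = 30 - 1*(-271) = 30 + 271 = 301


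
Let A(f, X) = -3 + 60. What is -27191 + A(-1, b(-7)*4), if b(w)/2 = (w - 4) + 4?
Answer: -27134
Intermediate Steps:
b(w) = 2*w (b(w) = 2*((w - 4) + 4) = 2*((-4 + w) + 4) = 2*w)
A(f, X) = 57
-27191 + A(-1, b(-7)*4) = -27191 + 57 = -27134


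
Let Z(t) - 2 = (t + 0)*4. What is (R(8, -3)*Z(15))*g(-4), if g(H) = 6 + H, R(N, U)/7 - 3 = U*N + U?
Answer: -20832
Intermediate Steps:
R(N, U) = 21 + 7*U + 7*N*U (R(N, U) = 21 + 7*(U*N + U) = 21 + 7*(N*U + U) = 21 + 7*(U + N*U) = 21 + (7*U + 7*N*U) = 21 + 7*U + 7*N*U)
Z(t) = 2 + 4*t (Z(t) = 2 + (t + 0)*4 = 2 + t*4 = 2 + 4*t)
(R(8, -3)*Z(15))*g(-4) = ((21 + 7*(-3) + 7*8*(-3))*(2 + 4*15))*(6 - 4) = ((21 - 21 - 168)*(2 + 60))*2 = -168*62*2 = -10416*2 = -20832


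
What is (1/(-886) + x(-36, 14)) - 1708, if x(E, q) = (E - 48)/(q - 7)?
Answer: -1523921/886 ≈ -1720.0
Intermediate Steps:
x(E, q) = (-48 + E)/(-7 + q)
(1/(-886) + x(-36, 14)) - 1708 = (1/(-886) + (-48 - 36)/(-7 + 14)) - 1708 = (-1/886 - 84/7) - 1708 = (-1/886 + (⅐)*(-84)) - 1708 = (-1/886 - 12) - 1708 = -10633/886 - 1708 = -1523921/886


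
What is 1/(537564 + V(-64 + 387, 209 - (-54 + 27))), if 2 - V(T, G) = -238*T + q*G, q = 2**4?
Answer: 1/610664 ≈ 1.6376e-6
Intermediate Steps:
q = 16
V(T, G) = 2 - 16*G + 238*T (V(T, G) = 2 - (-238*T + 16*G) = 2 + (-16*G + 238*T) = 2 - 16*G + 238*T)
1/(537564 + V(-64 + 387, 209 - (-54 + 27))) = 1/(537564 + (2 - 16*(209 - (-54 + 27)) + 238*(-64 + 387))) = 1/(537564 + (2 - 16*(209 - 1*(-27)) + 238*323)) = 1/(537564 + (2 - 16*(209 + 27) + 76874)) = 1/(537564 + (2 - 16*236 + 76874)) = 1/(537564 + (2 - 3776 + 76874)) = 1/(537564 + 73100) = 1/610664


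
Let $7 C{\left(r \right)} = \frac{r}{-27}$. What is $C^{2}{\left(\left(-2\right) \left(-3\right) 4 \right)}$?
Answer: $\frac{64}{3969} \approx 0.016125$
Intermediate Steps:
$C{\left(r \right)} = - \frac{r}{189}$ ($C{\left(r \right)} = \frac{r \frac{1}{-27}}{7} = \frac{r \left(- \frac{1}{27}\right)}{7} = \frac{\left(- \frac{1}{27}\right) r}{7} = - \frac{r}{189}$)
$C^{2}{\left(\left(-2\right) \left(-3\right) 4 \right)} = \left(- \frac{\left(-2\right) \left(-3\right) 4}{189}\right)^{2} = \left(- \frac{6 \cdot 4}{189}\right)^{2} = \left(\left(- \frac{1}{189}\right) 24\right)^{2} = \left(- \frac{8}{63}\right)^{2} = \frac{64}{3969}$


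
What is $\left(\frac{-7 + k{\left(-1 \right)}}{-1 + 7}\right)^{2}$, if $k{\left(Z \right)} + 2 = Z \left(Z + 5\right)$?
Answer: $\frac{169}{36} \approx 4.6944$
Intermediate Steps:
$k{\left(Z \right)} = -2 + Z \left(5 + Z\right)$ ($k{\left(Z \right)} = -2 + Z \left(Z + 5\right) = -2 + Z \left(5 + Z\right)$)
$\left(\frac{-7 + k{\left(-1 \right)}}{-1 + 7}\right)^{2} = \left(\frac{-7 + \left(-2 + \left(-1\right)^{2} + 5 \left(-1\right)\right)}{-1 + 7}\right)^{2} = \left(\frac{-7 - 6}{6}\right)^{2} = \left(\frac{1}{6} \left(-13\right)\right)^{2} = \left(- \frac{13}{6}\right)^{2} = \frac{169}{36}$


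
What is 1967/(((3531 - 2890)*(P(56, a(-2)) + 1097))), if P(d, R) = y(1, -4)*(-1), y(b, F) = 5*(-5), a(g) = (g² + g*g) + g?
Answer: 1967/719202 ≈ 0.0027350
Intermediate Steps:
a(g) = g + 2*g² (a(g) = (g² + g²) + g = 2*g² + g = g + 2*g²)
y(b, F) = -25
P(d, R) = 25 (P(d, R) = -25*(-1) = 25)
1967/(((3531 - 2890)*(P(56, a(-2)) + 1097))) = 1967/(((3531 - 2890)*(25 + 1097))) = 1967/((641*1122)) = 1967/719202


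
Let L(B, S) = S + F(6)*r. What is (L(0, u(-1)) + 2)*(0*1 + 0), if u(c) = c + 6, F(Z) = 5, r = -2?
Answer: 0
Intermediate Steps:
u(c) = 6 + c
L(B, S) = -10 + S (L(B, S) = S + 5*(-2) = S - 10 = -10 + S)
(L(0, u(-1)) + 2)*(0*1 + 0) = ((-10 + (6 - 1)) + 2)*(0*1 + 0) = ((-10 + 5) + 2)*(0 + 0) = (-5 + 2)*0 = -3*0 = 0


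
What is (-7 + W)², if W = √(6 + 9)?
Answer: (7 - √15)² ≈ 9.7782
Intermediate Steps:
W = √15 ≈ 3.8730
(-7 + W)² = (-7 + √15)²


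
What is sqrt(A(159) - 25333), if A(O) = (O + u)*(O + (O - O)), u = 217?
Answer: sqrt(34451) ≈ 185.61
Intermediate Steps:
A(O) = O*(217 + O) (A(O) = (O + 217)*(O + (O - O)) = (217 + O)*(O + 0) = (217 + O)*O = O*(217 + O))
sqrt(A(159) - 25333) = sqrt(159*(217 + 159) - 25333) = sqrt(159*376 - 25333) = sqrt(59784 - 25333) = sqrt(34451)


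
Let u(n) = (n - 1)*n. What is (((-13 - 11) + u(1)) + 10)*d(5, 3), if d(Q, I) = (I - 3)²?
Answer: 0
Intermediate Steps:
u(n) = n*(-1 + n) (u(n) = (-1 + n)*n = n*(-1 + n))
d(Q, I) = (-3 + I)²
(((-13 - 11) + u(1)) + 10)*d(5, 3) = (((-13 - 11) + 1*(-1 + 1)) + 10)*(-3 + 3)² = ((-24 + 1*0) + 10)*0² = ((-24 + 0) + 10)*0 = (-24 + 10)*0 = -14*0 = 0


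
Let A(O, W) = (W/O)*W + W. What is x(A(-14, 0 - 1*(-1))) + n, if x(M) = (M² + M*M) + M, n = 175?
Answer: 8705/49 ≈ 177.65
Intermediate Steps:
A(O, W) = W + W²/O (A(O, W) = W²/O + W = W + W²/O)
x(M) = M + 2*M² (x(M) = (M² + M²) + M = 2*M² + M = M + 2*M²)
x(A(-14, 0 - 1*(-1))) + n = ((0 - 1*(-1))*(-14 + (0 - 1*(-1)))/(-14))*(1 + 2*((0 - 1*(-1))*(-14 + (0 - 1*(-1)))/(-14))) + 175 = ((0 + 1)*(-1/14)*(-14 + (0 + 1)))*(1 + 2*((0 + 1)*(-1/14)*(-14 + (0 + 1)))) + 175 = (1*(-1/14)*(-14 + 1))*(1 + 2*(1*(-1/14)*(-14 + 1))) + 175 = (1*(-1/14)*(-13))*(1 + 2*(1*(-1/14)*(-13))) + 175 = 13*(1 + 2*(13/14))/14 + 175 = 13*(1 + 13/7)/14 + 175 = (13/14)*(20/7) + 175 = 130/49 + 175 = 8705/49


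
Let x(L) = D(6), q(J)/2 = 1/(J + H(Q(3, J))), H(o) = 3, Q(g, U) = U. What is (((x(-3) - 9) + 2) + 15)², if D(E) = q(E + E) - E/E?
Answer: 11449/225 ≈ 50.884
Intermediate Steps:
q(J) = 2/(3 + J) (q(J) = 2/(J + 3) = 2/(3 + J))
D(E) = -1 + 2/(3 + 2*E) (D(E) = 2/(3 + (E + E)) - E/E = 2/(3 + 2*E) - 1*1 = 2/(3 + 2*E) - 1 = -1 + 2/(3 + 2*E))
x(L) = -13/15 (x(L) = (-1 - 2*6)/(3 + 2*6) = (-1 - 12)/(3 + 12) = -13/15)
(((x(-3) - 9) + 2) + 15)² = (((-13/15 - 9) + 2) + 15)² = ((-148/15 + 2) + 15)² = (-118/15 + 15)² = (107/15)² = 11449/225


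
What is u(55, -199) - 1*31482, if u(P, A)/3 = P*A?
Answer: -64317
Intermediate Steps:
u(P, A) = 3*A*P (u(P, A) = 3*(P*A) = 3*(A*P) = 3*A*P)
u(55, -199) - 1*31482 = 3*(-199)*55 - 1*31482 = -32835 - 31482 = -64317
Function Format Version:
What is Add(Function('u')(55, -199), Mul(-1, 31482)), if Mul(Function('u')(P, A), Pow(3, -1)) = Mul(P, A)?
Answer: -64317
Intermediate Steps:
Function('u')(P, A) = Mul(3, A, P) (Function('u')(P, A) = Mul(3, Mul(P, A)) = Mul(3, Mul(A, P)) = Mul(3, A, P))
Add(Function('u')(55, -199), Mul(-1, 31482)) = Add(Mul(3, -199, 55), Mul(-1, 31482)) = Add(-32835, -31482) = -64317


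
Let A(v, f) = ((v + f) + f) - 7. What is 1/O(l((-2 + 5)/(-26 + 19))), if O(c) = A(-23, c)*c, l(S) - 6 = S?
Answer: -49/5148 ≈ -0.0095183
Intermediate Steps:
A(v, f) = -7 + v + 2*f (A(v, f) = ((f + v) + f) - 7 = (v + 2*f) - 7 = -7 + v + 2*f)
l(S) = 6 + S
O(c) = c*(-30 + 2*c) (O(c) = (-7 - 23 + 2*c)*c = (-30 + 2*c)*c = c*(-30 + 2*c))
1/O(l((-2 + 5)/(-26 + 19))) = 1/(2*(6 + (-2 + 5)/(-26 + 19))*(-15 + (6 + (-2 + 5)/(-26 + 19)))) = 1/(2*(6 + 3/(-7))*(-15 + (6 + 3/(-7)))) = 1/(2*(6 + 3*(-1/7))*(-15 + (6 + 3*(-1/7)))) = 1/(2*(6 - 3/7)*(-15 + (6 - 3/7))) = 1/(2*(39/7)*(-15 + 39/7)) = 1/(2*(39/7)*(-66/7)) = 1/(-5148/49) = -49/5148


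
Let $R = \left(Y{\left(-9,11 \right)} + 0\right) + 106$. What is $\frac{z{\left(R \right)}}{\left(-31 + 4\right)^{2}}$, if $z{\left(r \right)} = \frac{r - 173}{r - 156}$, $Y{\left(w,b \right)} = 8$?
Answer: $\frac{59}{30618} \approx 0.001927$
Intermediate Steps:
$R = 114$ ($R = \left(8 + 0\right) + 106 = 8 + 106 = 114$)
$z{\left(r \right)} = \frac{-173 + r}{-156 + r}$
$\frac{z{\left(R \right)}}{\left(-31 + 4\right)^{2}} = \frac{\frac{1}{-156 + 114} \left(-173 + 114\right)}{\left(-31 + 4\right)^{2}} = \frac{\frac{1}{-42} \left(-59\right)}{\left(-27\right)^{2}} = \frac{\left(- \frac{1}{42}\right) \left(-59\right)}{729} = \frac{59}{42} \cdot \frac{1}{729} = \frac{59}{30618}$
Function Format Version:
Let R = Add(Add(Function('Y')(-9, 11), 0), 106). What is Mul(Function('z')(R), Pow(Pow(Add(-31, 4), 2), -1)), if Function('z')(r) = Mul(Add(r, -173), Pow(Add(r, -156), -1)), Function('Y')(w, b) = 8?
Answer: Rational(59, 30618) ≈ 0.0019270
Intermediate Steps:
R = 114 (R = Add(Add(8, 0), 106) = Add(8, 106) = 114)
Function('z')(r) = Mul(Pow(Add(-156, r), -1), Add(-173, r)) (Function('z')(r) = Mul(Add(-173, r), Pow(Add(-156, r), -1)) = Mul(Pow(Add(-156, r), -1), Add(-173, r)))
Mul(Function('z')(R), Pow(Pow(Add(-31, 4), 2), -1)) = Mul(Mul(Pow(Add(-156, 114), -1), Add(-173, 114)), Pow(Pow(Add(-31, 4), 2), -1)) = Mul(Mul(Pow(-42, -1), -59), Pow(Pow(-27, 2), -1)) = Mul(Mul(Rational(-1, 42), -59), Pow(729, -1)) = Mul(Rational(59, 42), Rational(1, 729)) = Rational(59, 30618)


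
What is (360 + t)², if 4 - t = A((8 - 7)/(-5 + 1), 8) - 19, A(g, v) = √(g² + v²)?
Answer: 2348049/16 - 1915*√41/2 ≈ 1.4062e+5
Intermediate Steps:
t = 23 - 5*√41/4 (t = 4 - (√(((8 - 7)/(-5 + 1))² + 8²) - 19) = 4 - (√((1/(-4))² + 64) - 19) = 4 - (√((1*(-¼))² + 64) - 19) = 4 - (√((-¼)² + 64) - 19) = 4 - (√(1/16 + 64) - 19) = 4 - (√(1025/16) - 19) = 4 - (5*√41/4 - 19) = 4 - (-19 + 5*√41/4) = 4 + (19 - 5*√41/4) = 23 - 5*√41/4 ≈ 14.996)
(360 + t)² = (360 + (23 - 5*√41/4))² = (383 - 5*√41/4)²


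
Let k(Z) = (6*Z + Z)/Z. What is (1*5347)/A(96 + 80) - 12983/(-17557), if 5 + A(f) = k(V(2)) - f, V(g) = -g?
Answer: -91618237/3054918 ≈ -29.990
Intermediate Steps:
k(Z) = 7 (k(Z) = (7*Z)/Z = 7)
A(f) = 2 - f (A(f) = -5 + (7 - f) = 2 - f)
(1*5347)/A(96 + 80) - 12983/(-17557) = (1*5347)/(2 - (96 + 80)) - 12983/(-17557) = 5347/(2 - 1*176) - 12983*(-1/17557) = 5347/(2 - 176) + 12983/17557 = 5347/(-174) + 12983/17557 = 5347*(-1/174) + 12983/17557 = -5347/174 + 12983/17557 = -91618237/3054918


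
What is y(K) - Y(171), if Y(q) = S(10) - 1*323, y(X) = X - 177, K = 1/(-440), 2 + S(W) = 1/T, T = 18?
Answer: 585851/3960 ≈ 147.94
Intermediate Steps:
S(W) = -35/18 (S(W) = -2 + 1/18 = -35/18)
K = -1/440 ≈ -0.0022727
y(X) = -177 + X
Y(q) = -5849/18 (Y(q) = -35/18 - 1*323 = -35/18 - 323 = -5849/18)
y(K) - Y(171) = (-177 - 1/440) - 1*(-5849/18) = -77881/440 + 5849/18 = 585851/3960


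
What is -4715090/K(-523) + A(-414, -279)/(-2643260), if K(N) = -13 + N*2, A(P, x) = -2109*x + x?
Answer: 3115646490403/699803085 ≈ 4452.2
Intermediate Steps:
A(P, x) = -2108*x
K(N) = -13 + 2*N
-4715090/K(-523) + A(-414, -279)/(-2643260) = -4715090/(-13 + 2*(-523)) - 2108*(-279)/(-2643260) = -4715090/(-13 - 1046) + 588132*(-1/2643260) = -4715090/(-1059) - 147033/660815 = -4715090*(-1/1059) - 147033/660815 = 4715090/1059 - 147033/660815 = 3115646490403/699803085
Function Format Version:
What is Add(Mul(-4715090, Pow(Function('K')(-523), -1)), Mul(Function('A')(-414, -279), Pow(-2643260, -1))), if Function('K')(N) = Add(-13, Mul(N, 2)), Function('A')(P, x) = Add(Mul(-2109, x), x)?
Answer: Rational(3115646490403, 699803085) ≈ 4452.2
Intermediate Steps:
Function('A')(P, x) = Mul(-2108, x)
Function('K')(N) = Add(-13, Mul(2, N))
Add(Mul(-4715090, Pow(Function('K')(-523), -1)), Mul(Function('A')(-414, -279), Pow(-2643260, -1))) = Add(Mul(-4715090, Pow(Add(-13, Mul(2, -523)), -1)), Mul(Mul(-2108, -279), Pow(-2643260, -1))) = Add(Mul(-4715090, Pow(Add(-13, -1046), -1)), Mul(588132, Rational(-1, 2643260))) = Add(Mul(-4715090, Pow(-1059, -1)), Rational(-147033, 660815)) = Add(Mul(-4715090, Rational(-1, 1059)), Rational(-147033, 660815)) = Add(Rational(4715090, 1059), Rational(-147033, 660815)) = Rational(3115646490403, 699803085)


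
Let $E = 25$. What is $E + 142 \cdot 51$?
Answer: $7267$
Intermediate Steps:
$E + 142 \cdot 51 = 25 + 142 \cdot 51 = 25 + 7242 = 7267$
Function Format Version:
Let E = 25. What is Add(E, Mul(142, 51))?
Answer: 7267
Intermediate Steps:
Add(E, Mul(142, 51)) = Add(25, Mul(142, 51)) = Add(25, 7242) = 7267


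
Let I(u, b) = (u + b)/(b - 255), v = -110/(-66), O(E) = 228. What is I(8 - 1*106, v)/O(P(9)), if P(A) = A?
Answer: 289/173280 ≈ 0.0016678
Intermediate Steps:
v = 5/3 (v = -110*(-1/66) = 5/3 ≈ 1.6667)
I(u, b) = (b + u)/(-255 + b)
I(8 - 1*106, v)/O(P(9)) = ((5/3 + (8 - 1*106))/(-255 + 5/3))/228 = ((5/3 + (8 - 106))/(-760/3))*(1/228) = -3*(5/3 - 98)/760*(1/228) = -3/760*(-289/3)*(1/228) = (289/760)*(1/228) = 289/173280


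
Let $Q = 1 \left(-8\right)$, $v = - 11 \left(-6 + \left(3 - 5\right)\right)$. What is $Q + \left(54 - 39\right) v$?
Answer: $1312$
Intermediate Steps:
$v = 88$ ($v = - 11 \left(-6 + \left(3 - 5\right)\right) = - 11 \left(-6 - 2\right) = \left(-11\right) \left(-8\right) = 88$)
$Q = -8$
$Q + \left(54 - 39\right) v = -8 + \left(54 - 39\right) 88 = -8 + 15 \cdot 88 = -8 + 1320 = 1312$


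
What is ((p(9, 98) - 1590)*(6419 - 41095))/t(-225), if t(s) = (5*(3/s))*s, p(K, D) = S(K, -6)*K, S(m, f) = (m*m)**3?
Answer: -55266366068/5 ≈ -1.1053e+10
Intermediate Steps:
S(m, f) = m**6 (S(m, f) = (m**2)**3 = m**6)
p(K, D) = K**7 (p(K, D) = K**6*K = K**7)
t(s) = 15 (t(s) = (15/s)*s = 15)
((p(9, 98) - 1590)*(6419 - 41095))/t(-225) = ((9**7 - 1590)*(6419 - 41095))/15 = ((4782969 - 1590)*(-34676))*(1/15) = (4781379*(-34676))*(1/15) = -165799098204*1/15 = -55266366068/5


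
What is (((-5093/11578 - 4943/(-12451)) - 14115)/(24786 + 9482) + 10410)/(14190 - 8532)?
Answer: 745265454814649/405079615395728 ≈ 1.8398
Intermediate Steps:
(((-5093/11578 - 4943/(-12451)) - 14115)/(24786 + 9482) + 10410)/(14190 - 8532) = (((-5093*1/11578 - 4943*(-1/12451)) - 14115)/34268 + 10410)/5658 = (((-5093/11578 + 4943/12451) - 14115)*(1/34268) + 10410)*(1/5658) = ((-6182889/144157678 - 14115)*(1/34268) + 10410)*(1/5658) = (-2034791807859/144157678*1/34268 + 10410)*(1/5658) = (-2034791807859/4939995309704 + 10410)*(1/5658) = (51423316382210781/4939995309704)*(1/5658) = 745265454814649/405079615395728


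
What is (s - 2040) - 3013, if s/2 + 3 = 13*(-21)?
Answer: -5605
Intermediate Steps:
s = -552 (s = -6 + 2*(13*(-21)) = -6 + 2*(-273) = -6 - 546 = -552)
(s - 2040) - 3013 = (-552 - 2040) - 3013 = -2592 - 3013 = -5605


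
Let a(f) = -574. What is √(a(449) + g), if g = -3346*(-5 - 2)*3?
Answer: 2*√17423 ≈ 263.99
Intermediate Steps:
g = 70266 (g = -(-23422)*3 = -3346*(-21) = 70266)
√(a(449) + g) = √(-574 + 70266) = √69692 = 2*√17423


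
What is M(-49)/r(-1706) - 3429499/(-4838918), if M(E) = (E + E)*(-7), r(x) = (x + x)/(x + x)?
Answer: 3322927247/4838918 ≈ 686.71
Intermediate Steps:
r(x) = 1 (r(x) = (2*x)/((2*x)) = (2*x)*(1/(2*x)) = 1)
M(E) = -14*E (M(E) = (2*E)*(-7) = -14*E)
M(-49)/r(-1706) - 3429499/(-4838918) = -14*(-49)/1 - 3429499/(-4838918) = 686*1 - 3429499*(-1/4838918) = 686 + 3429499/4838918 = 3322927247/4838918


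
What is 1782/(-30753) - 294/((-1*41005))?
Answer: -2371464/46704695 ≈ -0.050776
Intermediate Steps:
1782/(-30753) - 294/((-1*41005)) = 1782*(-1/30753) - 294/(-41005) = -66/1139 - 294*(-1/41005) = -66/1139 + 294/41005 = -2371464/46704695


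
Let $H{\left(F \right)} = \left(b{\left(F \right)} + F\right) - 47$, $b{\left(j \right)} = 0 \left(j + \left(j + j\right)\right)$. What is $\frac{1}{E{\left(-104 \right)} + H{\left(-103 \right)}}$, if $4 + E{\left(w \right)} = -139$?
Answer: $- \frac{1}{293} \approx -0.003413$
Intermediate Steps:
$b{\left(j \right)} = 0$ ($b{\left(j \right)} = 0 \left(j + 2 j\right) = 0 \cdot 3 j = 0$)
$E{\left(w \right)} = -143$ ($E{\left(w \right)} = -4 - 139 = -143$)
$H{\left(F \right)} = -47 + F$ ($H{\left(F \right)} = \left(0 + F\right) - 47 = F - 47 = -47 + F$)
$\frac{1}{E{\left(-104 \right)} + H{\left(-103 \right)}} = \frac{1}{-143 - 150} = \frac{1}{-293} = - \frac{1}{293}$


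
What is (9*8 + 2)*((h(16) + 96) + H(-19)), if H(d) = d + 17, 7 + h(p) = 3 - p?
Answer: 5476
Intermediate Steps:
h(p) = -4 - p (h(p) = -7 + (3 - p) = -4 - p)
H(d) = 17 + d
(9*8 + 2)*((h(16) + 96) + H(-19)) = (9*8 + 2)*(((-4 - 1*16) + 96) + (17 - 19)) = (72 + 2)*(((-4 - 16) + 96) - 2) = 74*((-20 + 96) - 2) = 74*(76 - 2) = 74*74 = 5476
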